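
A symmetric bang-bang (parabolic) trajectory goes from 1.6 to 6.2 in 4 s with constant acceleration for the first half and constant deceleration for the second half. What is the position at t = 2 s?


Symmetric rest-to-rest: each phase covers (pf-p0)/2 in time T/2. 0.5*a*(T/2)^2 = (pf-p0)/2 => a = 4*(pf-p0)/T^2
a = 4*(6.2-1.6)/4^2 = 1.15
t = 2 is in the acceleration phase (t <= T/2).
p = p0 + 0.5*a*t^2 = 1.6 + 0.5*1.15*2^2
= 3.9


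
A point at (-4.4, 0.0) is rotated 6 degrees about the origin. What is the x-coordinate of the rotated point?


x' = x*cos(theta) - y*sin(theta)
cos(6 deg) = 0.9945, sin(6 deg) = 0.1045
x' = -4.4 * 0.9945 - 0.0 * 0.1045
= -4.3759 - 0.0
= -4.3759


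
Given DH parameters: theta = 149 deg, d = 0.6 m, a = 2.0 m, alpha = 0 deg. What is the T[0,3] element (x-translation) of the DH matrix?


T[0,3] = a * cos(theta)
= 2.0 * cos(149 deg)
= 2.0 * -0.8572
= -1.7143


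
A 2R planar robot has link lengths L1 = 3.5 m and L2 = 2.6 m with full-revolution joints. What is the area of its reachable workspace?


r_max = L1 + L2 = 6.1 m
r_min = |L1 - L2| = 0.9 m
Area = pi*(r_max^2 - r_min^2)
= pi*(37.21 - 0.81)
= pi * 36.4
= 114.354 m^2


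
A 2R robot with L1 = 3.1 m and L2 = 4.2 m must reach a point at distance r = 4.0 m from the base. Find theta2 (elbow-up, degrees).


cos(theta2) = (r^2 - L1^2 - L2^2) / (2*L1*L2)
cos(theta2) = (16.0 - 9.61 - 17.64) / 26.04
cos(theta2) = -0.432028
theta2 = 115.5963 degrees


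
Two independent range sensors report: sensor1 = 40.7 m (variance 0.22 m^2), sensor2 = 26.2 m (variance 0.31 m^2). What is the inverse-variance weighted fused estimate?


w1 = (1/var1) / (1/var1 + 1/var2)
   = 4.5455 / (4.5455 + 3.2258) = 0.5849
w2 = 1 - w1 = 0.4151
fused = w1*s1 + w2*s2 = 23.8057 + 10.8755
= 34.6811 m


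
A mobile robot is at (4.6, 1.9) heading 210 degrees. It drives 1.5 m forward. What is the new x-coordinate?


x_new = x0 + d*cos(theta)
= 4.6 + 1.5*cos(210)
= 4.6 + -1.299
= 3.301


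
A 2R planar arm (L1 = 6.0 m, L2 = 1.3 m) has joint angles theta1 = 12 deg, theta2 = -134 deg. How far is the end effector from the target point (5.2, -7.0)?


End effector via forward kinematics:
x = L1*cos(t1) + L2*cos(t1+t2) = 5.18
y = L1*sin(t1) + L2*sin(t1+t2) = 0.145
Distance to target:
d = sqrt((5.2 - 5.18)^2 + (-7.0 - 0.145)^2)
= sqrt(0.0004 + 51.0511)
= 7.145 m


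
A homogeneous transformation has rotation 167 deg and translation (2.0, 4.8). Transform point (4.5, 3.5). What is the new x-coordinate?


x' = cos(theta)*px - sin(theta)*py + tx
= -0.9744*4.5 - 0.225*3.5 + 2.0
= -3.172


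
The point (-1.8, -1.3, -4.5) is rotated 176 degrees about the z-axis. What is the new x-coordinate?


Rotation about z-axis: x' = x*cos(theta) - y*sin(theta)
= -1.8 * -0.9976 - -1.3 * 0.0698
= 1.8863


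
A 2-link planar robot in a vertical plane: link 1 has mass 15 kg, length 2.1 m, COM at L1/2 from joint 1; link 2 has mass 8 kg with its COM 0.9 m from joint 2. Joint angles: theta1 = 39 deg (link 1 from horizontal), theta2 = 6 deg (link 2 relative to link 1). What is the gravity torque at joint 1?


Horizontal distance from joint 1 to link-1 COM:
  x_c1 = (L1/2)*cos(t1) = 1.05 * 0.7771 = 0.816 m
Horizontal distance from joint 1 to link-2 COM:
  x_c2 = L1*cos(t1) + Lc2*cos(t1+t2)
       = 2.1*0.7771 + 0.9*0.7071 = 2.2684 m
tau1 = m1*g*x_c1 + m2*g*x_c2
     = 15*9.81*0.816 + 8*9.81*2.2684
     = 120.0749 + 178.0242
     = 298.0991 Nm


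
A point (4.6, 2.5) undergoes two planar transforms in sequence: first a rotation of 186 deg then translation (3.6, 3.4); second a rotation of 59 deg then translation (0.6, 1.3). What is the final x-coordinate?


After transform 1:
x1 = cos(186)*4.6 - sin(186)*2.5 + 3.6 = -0.7135
y1 = sin(186)*4.6 + cos(186)*2.5 + 3.4 = 0.4329
After transform 2:
x2 = cos(59)*-0.7135 - sin(59)*0.4329 + 0.6
= -0.1385


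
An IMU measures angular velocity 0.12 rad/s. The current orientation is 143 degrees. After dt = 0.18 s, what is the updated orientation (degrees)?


delta_theta = w * dt = 0.12 * 0.18 = 0.0216 rad
= 1.2376 deg
theta_new = 143 + 1.2376 = 144.2376 deg


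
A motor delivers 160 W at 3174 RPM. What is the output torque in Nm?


omega = 3174 * 2*pi/60 = 332.3805 rad/s
tau = P / omega = 160 / 332.3805
= 0.4814 Nm


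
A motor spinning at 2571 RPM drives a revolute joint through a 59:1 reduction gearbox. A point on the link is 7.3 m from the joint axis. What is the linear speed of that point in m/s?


omega_motor = 2571 * 2*pi/60 = 269.2345 rad/s
omega_joint = omega_motor / 59 = 4.5633 rad/s
v = omega_joint * r = 4.5633 * 7.3
= 33.3121 m/s


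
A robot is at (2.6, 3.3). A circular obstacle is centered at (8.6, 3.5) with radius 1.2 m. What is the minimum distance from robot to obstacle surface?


center_dist = sqrt((2.6-8.6)^2 + (3.3-3.5)^2)
= sqrt(36.0 + 0.04)
= 6.0033
min_dist = center_dist - radius = 6.0033 - 1.2 = 4.8033 m


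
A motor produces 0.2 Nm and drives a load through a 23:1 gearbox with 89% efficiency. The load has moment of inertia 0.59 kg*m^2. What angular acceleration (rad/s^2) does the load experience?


tau_out = tau_motor * N * eta
= 0.2 * 23 * 0.89 = 4.094 Nm
alpha = tau_out / I = 4.094 / 0.59
= 6.939 rad/s^2


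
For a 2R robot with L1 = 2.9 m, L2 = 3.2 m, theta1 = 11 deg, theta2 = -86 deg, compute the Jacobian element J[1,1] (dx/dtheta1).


J[1,1] = -L1*sin(t1) - L2*sin(t1+t2)
= -2.9*sin(11) - 3.2*sin(-75)
= 2.5376


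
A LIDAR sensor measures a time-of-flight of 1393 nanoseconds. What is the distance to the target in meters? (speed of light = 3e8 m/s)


tof = 1393 ns = 1.393e-06 s
dist = c * tof / 2
= 3e8 * 1.393e-06 / 2
= 208.95 m


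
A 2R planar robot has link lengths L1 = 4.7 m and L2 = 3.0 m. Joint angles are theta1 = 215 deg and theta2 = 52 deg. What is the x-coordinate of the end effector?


Convert angles to radians: theta1 = 3.7525, theta2 = 0.9076
x = L1*cos(theta1) + L2*cos(theta1+theta2)
x = -3.85 + -0.157
x = -4.007


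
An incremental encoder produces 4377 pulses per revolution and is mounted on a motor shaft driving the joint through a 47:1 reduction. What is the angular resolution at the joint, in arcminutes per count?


counts per rev = 4377
effective counts at joint = 4377 * 47 = 205719
resolution = 360*60 / 205719
= 0.105 arcmin/count


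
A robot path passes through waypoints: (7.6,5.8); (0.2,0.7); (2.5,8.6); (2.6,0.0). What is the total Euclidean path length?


Segment lengths:
  seg1 = sqrt((-7.4)^2 + (-5.1)^2) = 8.9872
  seg2 = sqrt((2.3)^2 + (7.9)^2) = 8.228
  seg3 = sqrt((0.1)^2 + (-8.6)^2) = 8.6006
Total = 25.8158


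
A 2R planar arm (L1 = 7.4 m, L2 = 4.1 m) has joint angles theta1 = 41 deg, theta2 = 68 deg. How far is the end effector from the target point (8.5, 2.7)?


End effector via forward kinematics:
x = L1*cos(t1) + L2*cos(t1+t2) = 4.25
y = L1*sin(t1) + L2*sin(t1+t2) = 8.7315
Distance to target:
d = sqrt((8.5 - 4.25)^2 + (2.7 - 8.7315)^2)
= sqrt(18.0623 + 36.3785)
= 7.3784 m


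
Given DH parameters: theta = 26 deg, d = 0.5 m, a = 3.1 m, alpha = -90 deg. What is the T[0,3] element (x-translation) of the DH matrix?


T[0,3] = a * cos(theta)
= 3.1 * cos(26 deg)
= 3.1 * 0.8988
= 2.7863


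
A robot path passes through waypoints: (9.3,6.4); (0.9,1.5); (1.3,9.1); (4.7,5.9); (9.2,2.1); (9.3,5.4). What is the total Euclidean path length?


Segment lengths:
  seg1 = sqrt((-8.4)^2 + (-4.9)^2) = 9.7247
  seg2 = sqrt((0.4)^2 + (7.6)^2) = 7.6105
  seg3 = sqrt((3.4)^2 + (-3.2)^2) = 4.669
  seg4 = sqrt((4.5)^2 + (-3.8)^2) = 5.8898
  seg5 = sqrt((0.1)^2 + (3.3)^2) = 3.3015
Total = 31.1956


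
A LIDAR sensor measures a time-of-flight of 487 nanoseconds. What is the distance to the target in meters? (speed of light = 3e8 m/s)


tof = 487 ns = 4.87e-07 s
dist = c * tof / 2
= 3e8 * 4.87e-07 / 2
= 73.05 m


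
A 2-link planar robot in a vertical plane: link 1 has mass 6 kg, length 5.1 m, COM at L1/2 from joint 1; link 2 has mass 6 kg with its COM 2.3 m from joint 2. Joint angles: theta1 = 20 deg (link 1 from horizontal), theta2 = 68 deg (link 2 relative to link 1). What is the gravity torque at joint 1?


Horizontal distance from joint 1 to link-1 COM:
  x_c1 = (L1/2)*cos(t1) = 2.55 * 0.9397 = 2.3962 m
Horizontal distance from joint 1 to link-2 COM:
  x_c2 = L1*cos(t1) + Lc2*cos(t1+t2)
       = 5.1*0.9397 + 2.3*0.0349 = 4.8727 m
tau1 = m1*g*x_c1 + m2*g*x_c2
     = 6*9.81*2.3962 + 6*9.81*4.8727
     = 141.0413 + 286.8072
     = 427.8485 Nm


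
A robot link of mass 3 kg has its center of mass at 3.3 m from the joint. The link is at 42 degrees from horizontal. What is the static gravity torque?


tau = m*g*L*cos(angle)
= 3 * 9.81 * 3.3 * cos(42 deg)
= 3 * 9.81 * 3.3 * 0.7431
= 72.1735 Nm


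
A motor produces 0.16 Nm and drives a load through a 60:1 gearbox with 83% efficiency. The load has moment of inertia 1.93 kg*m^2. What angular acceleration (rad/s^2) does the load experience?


tau_out = tau_motor * N * eta
= 0.16 * 60 * 0.83 = 7.968 Nm
alpha = tau_out / I = 7.968 / 1.93
= 4.1285 rad/s^2


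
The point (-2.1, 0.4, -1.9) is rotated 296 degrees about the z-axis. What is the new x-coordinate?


Rotation about z-axis: x' = x*cos(theta) - y*sin(theta)
= -2.1 * 0.4384 - 0.4 * -0.8988
= -0.5611


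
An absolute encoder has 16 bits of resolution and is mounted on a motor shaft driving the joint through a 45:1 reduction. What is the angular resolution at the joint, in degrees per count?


counts = 2^16 = 65536
effective counts at joint = 65536 * 45 = 2949120
resolution = 360 / 2949120
= 1.2207e-04 deg/count


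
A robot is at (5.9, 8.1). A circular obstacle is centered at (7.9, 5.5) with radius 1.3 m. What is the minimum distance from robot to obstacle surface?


center_dist = sqrt((5.9-7.9)^2 + (8.1-5.5)^2)
= sqrt(4.0 + 6.76)
= 3.2802
min_dist = center_dist - radius = 3.2802 - 1.3 = 1.9802 m


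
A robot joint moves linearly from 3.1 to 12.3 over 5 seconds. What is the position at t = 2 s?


s = t/T = 2/5 = 0.4
p(t) = p0 + (pf-p0)*s
= 3.1 + (12.3 - 3.1) * 0.4
= 6.78


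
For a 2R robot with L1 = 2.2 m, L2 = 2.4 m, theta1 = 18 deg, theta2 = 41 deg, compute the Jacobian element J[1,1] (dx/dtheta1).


J[1,1] = -L1*sin(t1) - L2*sin(t1+t2)
= -2.2*sin(18) - 2.4*sin(59)
= -2.737


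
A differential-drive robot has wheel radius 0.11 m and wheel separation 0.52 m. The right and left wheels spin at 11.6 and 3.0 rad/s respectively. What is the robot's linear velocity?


vR = r*wR = 0.11*11.6 = 1.276 m/s
vL = r*wL = 0.11*3.0 = 0.33 m/s
v = (vR+vL)/2 = 0.803 m/s
omega = (vR-vL)/L = 1.8192 rad/s
linear velocity = 0.803 m/s


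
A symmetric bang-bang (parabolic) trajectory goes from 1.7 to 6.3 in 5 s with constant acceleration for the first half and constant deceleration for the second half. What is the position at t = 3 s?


Symmetric rest-to-rest: each phase covers (pf-p0)/2 in time T/2. 0.5*a*(T/2)^2 = (pf-p0)/2 => a = 4*(pf-p0)/T^2
a = 4*(6.3-1.7)/5^2 = 0.736
t = 3 is in the deceleration phase (t > T/2).
p = pf - 0.5*a*(T-t)^2 = 6.3 - 0.5*0.736*2^2
= 4.828


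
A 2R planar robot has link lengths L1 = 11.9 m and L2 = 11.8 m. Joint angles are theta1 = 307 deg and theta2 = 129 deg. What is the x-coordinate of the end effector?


Convert angles to radians: theta1 = 5.3582, theta2 = 2.2515
x = L1*cos(theta1) + L2*cos(theta1+theta2)
x = 7.1616 + 2.8547
x = 10.0163


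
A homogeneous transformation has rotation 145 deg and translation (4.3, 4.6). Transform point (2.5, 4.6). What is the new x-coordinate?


x' = cos(theta)*px - sin(theta)*py + tx
= -0.8192*2.5 - 0.5736*4.6 + 4.3
= -0.3863


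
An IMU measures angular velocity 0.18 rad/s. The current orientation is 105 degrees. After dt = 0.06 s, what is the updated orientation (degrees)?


delta_theta = w * dt = 0.18 * 0.06 = 0.0108 rad
= 0.6188 deg
theta_new = 105 + 0.6188 = 105.6188 deg


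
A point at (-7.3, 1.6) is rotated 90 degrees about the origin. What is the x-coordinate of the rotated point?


x' = x*cos(theta) - y*sin(theta)
cos(90 deg) = 0.0, sin(90 deg) = 1.0
x' = -7.3 * 0.0 - 1.6 * 1.0
= -0.0 - 1.6
= -1.6


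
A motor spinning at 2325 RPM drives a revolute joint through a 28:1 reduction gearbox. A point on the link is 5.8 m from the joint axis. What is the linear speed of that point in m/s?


omega_motor = 2325 * 2*pi/60 = 243.4734 rad/s
omega_joint = omega_motor / 28 = 8.6955 rad/s
v = omega_joint * r = 8.6955 * 5.8
= 50.4338 m/s


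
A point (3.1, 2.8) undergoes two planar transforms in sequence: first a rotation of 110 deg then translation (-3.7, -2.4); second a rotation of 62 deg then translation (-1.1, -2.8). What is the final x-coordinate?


After transform 1:
x1 = cos(110)*3.1 - sin(110)*2.8 + -3.7 = -7.3914
y1 = sin(110)*3.1 + cos(110)*2.8 + -2.4 = -0.4446
After transform 2:
x2 = cos(62)*-7.3914 - sin(62)*-0.4446 + -1.1
= -4.1775


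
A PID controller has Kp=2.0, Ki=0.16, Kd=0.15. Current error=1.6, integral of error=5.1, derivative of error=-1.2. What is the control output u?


u = Kp*e + Ki*int(e) + Kd*de/dt
= 2.0*1.6 + 0.16*5.1 + 0.15*(-1.2)
= 3.2 + 0.816 + -0.18
= 3.836


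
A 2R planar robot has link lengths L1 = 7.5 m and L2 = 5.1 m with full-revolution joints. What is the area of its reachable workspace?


r_max = L1 + L2 = 12.6 m
r_min = |L1 - L2| = 2.4 m
Area = pi*(r_max^2 - r_min^2)
= pi*(158.76 - 5.76)
= pi * 153.0
= 480.6637 m^2


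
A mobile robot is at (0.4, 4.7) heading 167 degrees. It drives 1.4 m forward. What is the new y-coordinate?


y_new = y0 + d*sin(theta)
= 4.7 + 1.4*sin(167)
= 4.7 + 0.3149
= 5.0149


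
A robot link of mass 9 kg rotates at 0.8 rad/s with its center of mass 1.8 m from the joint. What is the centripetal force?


F = m * omega^2 * r
= 9 * 0.8^2 * 1.8
= 9 * 0.64 * 1.8
= 10.368 N


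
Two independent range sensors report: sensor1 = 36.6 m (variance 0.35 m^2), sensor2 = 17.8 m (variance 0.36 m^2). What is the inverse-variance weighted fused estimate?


w1 = (1/var1) / (1/var1 + 1/var2)
   = 2.8571 / (2.8571 + 2.7778) = 0.507
w2 = 1 - w1 = 0.493
fused = w1*s1 + w2*s2 = 18.5577 + 8.7746
= 27.3324 m


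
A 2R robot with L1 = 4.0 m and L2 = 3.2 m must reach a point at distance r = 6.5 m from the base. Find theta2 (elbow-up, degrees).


cos(theta2) = (r^2 - L1^2 - L2^2) / (2*L1*L2)
cos(theta2) = (42.25 - 16.0 - 10.24) / 25.6
cos(theta2) = 0.625391
theta2 = 51.2891 degrees


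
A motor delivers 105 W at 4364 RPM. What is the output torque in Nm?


omega = 4364 * 2*pi/60 = 456.997 rad/s
tau = P / omega = 105 / 456.997
= 0.2298 Nm


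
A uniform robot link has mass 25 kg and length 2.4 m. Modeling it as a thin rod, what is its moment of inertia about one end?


I = (1/3) * m * L^2
= (1/3) * 25 * 2.4^2
= 0.333333 * 25 * 5.76
= 48.0 kg*m^2


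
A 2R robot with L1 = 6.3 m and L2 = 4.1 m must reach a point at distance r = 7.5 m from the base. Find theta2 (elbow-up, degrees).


cos(theta2) = (r^2 - L1^2 - L2^2) / (2*L1*L2)
cos(theta2) = (56.25 - 39.69 - 16.81) / 51.66
cos(theta2) = -0.004839
theta2 = 90.2773 degrees


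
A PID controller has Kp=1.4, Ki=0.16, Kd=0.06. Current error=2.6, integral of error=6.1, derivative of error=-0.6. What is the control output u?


u = Kp*e + Ki*int(e) + Kd*de/dt
= 1.4*2.6 + 0.16*6.1 + 0.06*(-0.6)
= 3.64 + 0.976 + -0.036
= 4.58


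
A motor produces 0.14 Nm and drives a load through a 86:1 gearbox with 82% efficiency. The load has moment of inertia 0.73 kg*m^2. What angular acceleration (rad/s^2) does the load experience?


tau_out = tau_motor * N * eta
= 0.14 * 86 * 0.82 = 9.8728 Nm
alpha = tau_out / I = 9.8728 / 0.73
= 13.5244 rad/s^2


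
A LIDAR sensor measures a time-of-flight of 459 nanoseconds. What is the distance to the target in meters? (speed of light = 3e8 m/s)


tof = 459 ns = 4.59e-07 s
dist = c * tof / 2
= 3e8 * 4.59e-07 / 2
= 68.85 m


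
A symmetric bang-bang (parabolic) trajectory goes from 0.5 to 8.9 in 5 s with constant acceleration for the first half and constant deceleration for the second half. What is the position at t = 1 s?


Symmetric rest-to-rest: each phase covers (pf-p0)/2 in time T/2. 0.5*a*(T/2)^2 = (pf-p0)/2 => a = 4*(pf-p0)/T^2
a = 4*(8.9-0.5)/5^2 = 1.344
t = 1 is in the acceleration phase (t <= T/2).
p = p0 + 0.5*a*t^2 = 0.5 + 0.5*1.344*1^2
= 1.172


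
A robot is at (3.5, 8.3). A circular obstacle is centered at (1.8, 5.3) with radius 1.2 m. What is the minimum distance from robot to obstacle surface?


center_dist = sqrt((3.5-1.8)^2 + (8.3-5.3)^2)
= sqrt(2.89 + 9.0)
= 3.4482
min_dist = center_dist - radius = 3.4482 - 1.2 = 2.2482 m


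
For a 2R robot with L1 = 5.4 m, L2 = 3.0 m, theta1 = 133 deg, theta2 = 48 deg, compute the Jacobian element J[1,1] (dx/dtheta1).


J[1,1] = -L1*sin(t1) - L2*sin(t1+t2)
= -5.4*sin(133) - 3.0*sin(181)
= -3.897


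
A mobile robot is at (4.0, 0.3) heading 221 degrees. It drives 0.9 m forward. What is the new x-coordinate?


x_new = x0 + d*cos(theta)
= 4.0 + 0.9*cos(221)
= 4.0 + -0.6792
= 3.3208


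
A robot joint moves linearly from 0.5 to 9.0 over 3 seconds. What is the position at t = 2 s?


s = t/T = 2/3 = 0.6667
p(t) = p0 + (pf-p0)*s
= 0.5 + (9.0 - 0.5) * 0.6667
= 6.1667


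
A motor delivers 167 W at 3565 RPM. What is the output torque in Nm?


omega = 3565 * 2*pi/60 = 373.3259 rad/s
tau = P / omega = 167 / 373.3259
= 0.4473 Nm


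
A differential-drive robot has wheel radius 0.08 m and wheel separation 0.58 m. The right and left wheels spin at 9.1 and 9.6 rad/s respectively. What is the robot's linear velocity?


vR = r*wR = 0.08*9.1 = 0.728 m/s
vL = r*wL = 0.08*9.6 = 0.768 m/s
v = (vR+vL)/2 = 0.748 m/s
omega = (vR-vL)/L = -0.069 rad/s
linear velocity = 0.748 m/s


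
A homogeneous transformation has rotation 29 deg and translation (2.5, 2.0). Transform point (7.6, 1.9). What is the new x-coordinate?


x' = cos(theta)*px - sin(theta)*py + tx
= 0.8746*7.6 - 0.4848*1.9 + 2.5
= 8.226


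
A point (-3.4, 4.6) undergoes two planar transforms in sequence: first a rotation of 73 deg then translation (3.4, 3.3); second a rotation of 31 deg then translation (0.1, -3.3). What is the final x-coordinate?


After transform 1:
x1 = cos(73)*-3.4 - sin(73)*4.6 + 3.4 = -1.9931
y1 = sin(73)*-3.4 + cos(73)*4.6 + 3.3 = 1.3935
After transform 2:
x2 = cos(31)*-1.9931 - sin(31)*1.3935 + 0.1
= -2.3261


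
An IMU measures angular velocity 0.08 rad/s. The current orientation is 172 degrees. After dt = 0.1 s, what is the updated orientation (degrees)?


delta_theta = w * dt = 0.08 * 0.1 = 0.008 rad
= 0.4584 deg
theta_new = 172 + 0.4584 = 172.4584 deg


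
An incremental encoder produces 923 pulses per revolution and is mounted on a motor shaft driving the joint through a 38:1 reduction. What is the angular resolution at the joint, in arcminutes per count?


counts per rev = 923
effective counts at joint = 923 * 38 = 35074
resolution = 360*60 / 35074
= 0.6158 arcmin/count


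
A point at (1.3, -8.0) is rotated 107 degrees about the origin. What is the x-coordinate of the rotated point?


x' = x*cos(theta) - y*sin(theta)
cos(107 deg) = -0.2924, sin(107 deg) = 0.9563
x' = 1.3 * -0.2924 - -8.0 * 0.9563
= -0.3801 - -7.6504
= 7.2704


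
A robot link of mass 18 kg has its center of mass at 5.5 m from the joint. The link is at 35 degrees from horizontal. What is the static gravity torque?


tau = m*g*L*cos(angle)
= 18 * 9.81 * 5.5 * cos(35 deg)
= 18 * 9.81 * 5.5 * 0.8192
= 795.5523 Nm


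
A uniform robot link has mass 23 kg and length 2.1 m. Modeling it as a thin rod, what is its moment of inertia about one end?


I = (1/3) * m * L^2
= (1/3) * 23 * 2.1^2
= 0.333333 * 23 * 4.41
= 33.81 kg*m^2


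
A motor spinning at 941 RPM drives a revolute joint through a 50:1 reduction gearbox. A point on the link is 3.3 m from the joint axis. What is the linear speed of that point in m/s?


omega_motor = 941 * 2*pi/60 = 98.5413 rad/s
omega_joint = omega_motor / 50 = 1.9708 rad/s
v = omega_joint * r = 1.9708 * 3.3
= 6.5037 m/s


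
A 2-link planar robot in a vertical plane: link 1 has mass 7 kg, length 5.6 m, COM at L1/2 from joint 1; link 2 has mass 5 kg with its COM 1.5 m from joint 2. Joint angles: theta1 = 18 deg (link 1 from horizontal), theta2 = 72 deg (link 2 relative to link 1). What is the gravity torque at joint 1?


Horizontal distance from joint 1 to link-1 COM:
  x_c1 = (L1/2)*cos(t1) = 2.8 * 0.9511 = 2.663 m
Horizontal distance from joint 1 to link-2 COM:
  x_c2 = L1*cos(t1) + Lc2*cos(t1+t2)
       = 5.6*0.9511 + 1.5*0.0 = 5.3259 m
tau1 = m1*g*x_c1 + m2*g*x_c2
     = 7*9.81*2.663 + 5*9.81*5.3259
     = 182.8653 + 261.2362
     = 444.1015 Nm


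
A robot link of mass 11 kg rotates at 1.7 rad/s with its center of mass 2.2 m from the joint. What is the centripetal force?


F = m * omega^2 * r
= 11 * 1.7^2 * 2.2
= 11 * 2.89 * 2.2
= 69.938 N


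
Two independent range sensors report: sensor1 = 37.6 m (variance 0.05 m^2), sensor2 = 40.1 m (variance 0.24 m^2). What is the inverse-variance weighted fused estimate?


w1 = (1/var1) / (1/var1 + 1/var2)
   = 20.0 / (20.0 + 4.1667) = 0.8276
w2 = 1 - w1 = 0.1724
fused = w1*s1 + w2*s2 = 31.1172 + 6.9138
= 38.031 m


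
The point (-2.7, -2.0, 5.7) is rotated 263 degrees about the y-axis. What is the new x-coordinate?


Rotation about y-axis: x' = x*cos(theta) + z*sin(theta)
= -2.7 * -0.1219 + 5.7 * -0.9925
= -5.3285


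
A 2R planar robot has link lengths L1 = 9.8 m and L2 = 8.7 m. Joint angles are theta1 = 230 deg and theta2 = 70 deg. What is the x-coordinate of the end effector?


Convert angles to radians: theta1 = 4.0143, theta2 = 1.2217
x = L1*cos(theta1) + L2*cos(theta1+theta2)
x = -6.2993 + 4.35
x = -1.9493


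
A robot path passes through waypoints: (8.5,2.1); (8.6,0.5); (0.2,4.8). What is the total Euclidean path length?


Segment lengths:
  seg1 = sqrt((0.1)^2 + (-1.6)^2) = 1.6031
  seg2 = sqrt((-8.4)^2 + (4.3)^2) = 9.4366
Total = 11.0398


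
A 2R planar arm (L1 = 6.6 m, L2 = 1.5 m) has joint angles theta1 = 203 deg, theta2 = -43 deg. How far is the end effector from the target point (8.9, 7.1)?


End effector via forward kinematics:
x = L1*cos(t1) + L2*cos(t1+t2) = -7.4849
y = L1*sin(t1) + L2*sin(t1+t2) = -2.0658
Distance to target:
d = sqrt((8.9 - -7.4849)^2 + (7.1 - -2.0658)^2)
= sqrt(268.464 + 84.0118)
= 18.7743 m


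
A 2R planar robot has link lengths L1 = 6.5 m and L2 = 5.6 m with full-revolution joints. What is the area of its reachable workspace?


r_max = L1 + L2 = 12.1 m
r_min = |L1 - L2| = 0.9 m
Area = pi*(r_max^2 - r_min^2)
= pi*(146.41 - 0.81)
= pi * 145.6
= 457.4159 m^2


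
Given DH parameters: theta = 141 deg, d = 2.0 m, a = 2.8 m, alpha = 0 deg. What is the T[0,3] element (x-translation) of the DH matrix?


T[0,3] = a * cos(theta)
= 2.8 * cos(141 deg)
= 2.8 * -0.7771
= -2.176


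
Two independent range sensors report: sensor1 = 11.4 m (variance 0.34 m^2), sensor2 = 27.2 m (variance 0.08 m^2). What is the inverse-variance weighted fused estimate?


w1 = (1/var1) / (1/var1 + 1/var2)
   = 2.9412 / (2.9412 + 12.5) = 0.1905
w2 = 1 - w1 = 0.8095
fused = w1*s1 + w2*s2 = 2.1714 + 22.019
= 24.1905 m


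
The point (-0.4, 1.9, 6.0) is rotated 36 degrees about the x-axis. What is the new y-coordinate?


Rotation about x-axis: y' = y*cos(theta) - z*sin(theta)
= 1.9 * 0.809 - 6.0 * 0.5878
= -1.9896


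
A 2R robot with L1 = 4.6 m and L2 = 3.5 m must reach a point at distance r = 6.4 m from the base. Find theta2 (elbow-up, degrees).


cos(theta2) = (r^2 - L1^2 - L2^2) / (2*L1*L2)
cos(theta2) = (40.96 - 21.16 - 12.25) / 32.2
cos(theta2) = 0.234472
theta2 = 76.4395 degrees


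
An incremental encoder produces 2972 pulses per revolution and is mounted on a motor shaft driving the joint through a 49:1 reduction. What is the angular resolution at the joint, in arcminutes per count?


counts per rev = 2972
effective counts at joint = 2972 * 49 = 145628
resolution = 360*60 / 145628
= 0.1483 arcmin/count


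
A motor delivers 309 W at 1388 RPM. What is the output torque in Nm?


omega = 1388 * 2*pi/60 = 145.351 rad/s
tau = P / omega = 309 / 145.351
= 2.1259 Nm


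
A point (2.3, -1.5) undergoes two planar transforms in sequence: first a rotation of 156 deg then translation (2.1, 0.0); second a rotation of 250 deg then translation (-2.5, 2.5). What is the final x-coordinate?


After transform 1:
x1 = cos(156)*2.3 - sin(156)*-1.5 + 2.1 = 0.609
y1 = sin(156)*2.3 + cos(156)*-1.5 + 0.0 = 2.3058
After transform 2:
x2 = cos(250)*0.609 - sin(250)*2.3058 + -2.5
= -0.5415


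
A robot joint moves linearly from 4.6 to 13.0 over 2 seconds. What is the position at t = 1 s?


s = t/T = 1/2 = 0.5
p(t) = p0 + (pf-p0)*s
= 4.6 + (13.0 - 4.6) * 0.5
= 8.8


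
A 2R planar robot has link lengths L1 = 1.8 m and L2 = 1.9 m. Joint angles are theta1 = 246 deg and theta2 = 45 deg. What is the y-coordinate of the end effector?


Convert angles to radians: theta1 = 4.2935, theta2 = 0.7854
y = L1*sin(theta1) + L2*sin(theta1+theta2)
y = -1.6444 + -1.7738
y = -3.4182


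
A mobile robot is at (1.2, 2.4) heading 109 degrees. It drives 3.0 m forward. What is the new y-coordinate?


y_new = y0 + d*sin(theta)
= 2.4 + 3.0*sin(109)
= 2.4 + 2.8366
= 5.2366


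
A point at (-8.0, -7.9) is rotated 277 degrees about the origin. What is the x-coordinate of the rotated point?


x' = x*cos(theta) - y*sin(theta)
cos(277 deg) = 0.1219, sin(277 deg) = -0.9925
x' = -8.0 * 0.1219 - -7.9 * -0.9925
= -0.975 - 7.8411
= -8.8161


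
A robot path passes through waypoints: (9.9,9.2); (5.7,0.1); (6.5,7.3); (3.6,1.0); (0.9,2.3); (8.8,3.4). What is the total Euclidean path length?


Segment lengths:
  seg1 = sqrt((-4.2)^2 + (-9.1)^2) = 10.0225
  seg2 = sqrt((0.8)^2 + (7.2)^2) = 7.2443
  seg3 = sqrt((-2.9)^2 + (-6.3)^2) = 6.9354
  seg4 = sqrt((-2.7)^2 + (1.3)^2) = 2.9967
  seg5 = sqrt((7.9)^2 + (1.1)^2) = 7.9762
Total = 35.1751


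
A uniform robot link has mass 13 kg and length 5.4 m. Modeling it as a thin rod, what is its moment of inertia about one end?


I = (1/3) * m * L^2
= (1/3) * 13 * 5.4^2
= 0.333333 * 13 * 29.16
= 126.36 kg*m^2


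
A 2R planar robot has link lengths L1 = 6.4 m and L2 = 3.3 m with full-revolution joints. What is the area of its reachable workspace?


r_max = L1 + L2 = 9.7 m
r_min = |L1 - L2| = 3.1 m
Area = pi*(r_max^2 - r_min^2)
= pi*(94.09 - 9.61)
= pi * 84.48
= 265.4017 m^2


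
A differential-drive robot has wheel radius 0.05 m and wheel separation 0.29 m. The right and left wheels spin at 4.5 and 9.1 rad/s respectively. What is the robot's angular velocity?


vR = r*wR = 0.05*4.5 = 0.225 m/s
vL = r*wL = 0.05*9.1 = 0.455 m/s
v = (vR+vL)/2 = 0.34 m/s
omega = (vR-vL)/L = -0.7931 rad/s
angular velocity = -0.7931 rad/s


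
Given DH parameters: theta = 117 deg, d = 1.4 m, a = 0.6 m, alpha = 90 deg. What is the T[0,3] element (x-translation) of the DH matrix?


T[0,3] = a * cos(theta)
= 0.6 * cos(117 deg)
= 0.6 * -0.454
= -0.2724


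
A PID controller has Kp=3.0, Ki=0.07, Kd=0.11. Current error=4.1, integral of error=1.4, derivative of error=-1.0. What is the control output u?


u = Kp*e + Ki*int(e) + Kd*de/dt
= 3.0*4.1 + 0.07*1.4 + 0.11*(-1.0)
= 12.3 + 0.098 + -0.11
= 12.288


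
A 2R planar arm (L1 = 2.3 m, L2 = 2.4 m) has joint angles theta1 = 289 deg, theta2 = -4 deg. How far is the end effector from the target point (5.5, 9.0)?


End effector via forward kinematics:
x = L1*cos(t1) + L2*cos(t1+t2) = 1.37
y = L1*sin(t1) + L2*sin(t1+t2) = -4.4929
Distance to target:
d = sqrt((5.5 - 1.37)^2 + (9.0 - -4.4929)^2)
= sqrt(17.0571 + 182.0587)
= 14.1108 m


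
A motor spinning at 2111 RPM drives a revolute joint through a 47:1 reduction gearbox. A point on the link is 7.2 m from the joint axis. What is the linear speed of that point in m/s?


omega_motor = 2111 * 2*pi/60 = 221.0634 rad/s
omega_joint = omega_motor / 47 = 4.7035 rad/s
v = omega_joint * r = 4.7035 * 7.2
= 33.865 m/s


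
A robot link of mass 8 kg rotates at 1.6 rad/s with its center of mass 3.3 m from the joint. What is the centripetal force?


F = m * omega^2 * r
= 8 * 1.6^2 * 3.3
= 8 * 2.56 * 3.3
= 67.584 N


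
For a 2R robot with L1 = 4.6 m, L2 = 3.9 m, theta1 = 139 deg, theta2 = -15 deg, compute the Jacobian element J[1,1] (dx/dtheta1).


J[1,1] = -L1*sin(t1) - L2*sin(t1+t2)
= -4.6*sin(139) - 3.9*sin(124)
= -6.2511


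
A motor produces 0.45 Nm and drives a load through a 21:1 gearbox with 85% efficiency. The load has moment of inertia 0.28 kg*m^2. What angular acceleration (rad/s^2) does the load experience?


tau_out = tau_motor * N * eta
= 0.45 * 21 * 0.85 = 8.0325 Nm
alpha = tau_out / I = 8.0325 / 0.28
= 28.6875 rad/s^2


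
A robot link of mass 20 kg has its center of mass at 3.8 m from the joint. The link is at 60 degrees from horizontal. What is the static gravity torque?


tau = m*g*L*cos(angle)
= 20 * 9.81 * 3.8 * cos(60 deg)
= 20 * 9.81 * 3.8 * 0.5
= 372.78 Nm


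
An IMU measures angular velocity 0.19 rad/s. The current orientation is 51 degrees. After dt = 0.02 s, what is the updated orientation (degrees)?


delta_theta = w * dt = 0.19 * 0.02 = 0.0038 rad
= 0.2177 deg
theta_new = 51 + 0.2177 = 51.2177 deg


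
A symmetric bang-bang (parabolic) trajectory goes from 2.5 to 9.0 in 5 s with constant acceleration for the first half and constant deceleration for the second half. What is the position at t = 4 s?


Symmetric rest-to-rest: each phase covers (pf-p0)/2 in time T/2. 0.5*a*(T/2)^2 = (pf-p0)/2 => a = 4*(pf-p0)/T^2
a = 4*(9.0-2.5)/5^2 = 1.04
t = 4 is in the deceleration phase (t > T/2).
p = pf - 0.5*a*(T-t)^2 = 9.0 - 0.5*1.04*1^2
= 8.48


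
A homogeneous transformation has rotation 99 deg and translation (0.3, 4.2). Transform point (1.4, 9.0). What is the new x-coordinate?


x' = cos(theta)*px - sin(theta)*py + tx
= -0.1564*1.4 - 0.9877*9.0 + 0.3
= -8.8082


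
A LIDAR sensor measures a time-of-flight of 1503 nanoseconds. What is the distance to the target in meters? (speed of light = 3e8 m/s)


tof = 1503 ns = 1.503e-06 s
dist = c * tof / 2
= 3e8 * 1.503e-06 / 2
= 225.45 m


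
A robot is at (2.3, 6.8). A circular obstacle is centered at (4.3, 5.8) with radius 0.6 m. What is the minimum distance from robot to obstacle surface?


center_dist = sqrt((2.3-4.3)^2 + (6.8-5.8)^2)
= sqrt(4.0 + 1.0)
= 2.2361
min_dist = center_dist - radius = 2.2361 - 0.6 = 1.6361 m


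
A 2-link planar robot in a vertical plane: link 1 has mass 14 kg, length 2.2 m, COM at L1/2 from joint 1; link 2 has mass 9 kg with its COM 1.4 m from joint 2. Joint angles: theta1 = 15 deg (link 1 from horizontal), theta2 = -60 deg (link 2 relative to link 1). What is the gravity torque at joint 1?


Horizontal distance from joint 1 to link-1 COM:
  x_c1 = (L1/2)*cos(t1) = 1.1 * 0.9659 = 1.0625 m
Horizontal distance from joint 1 to link-2 COM:
  x_c2 = L1*cos(t1) + Lc2*cos(t1+t2)
       = 2.2*0.9659 + 1.4*0.7071 = 3.115 m
tau1 = m1*g*x_c1 + m2*g*x_c2
     = 14*9.81*1.0625 + 9*9.81*3.115
     = 145.9263 + 275.0221
     = 420.9484 Nm


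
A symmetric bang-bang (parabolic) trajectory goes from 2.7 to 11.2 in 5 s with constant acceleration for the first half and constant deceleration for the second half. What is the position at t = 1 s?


Symmetric rest-to-rest: each phase covers (pf-p0)/2 in time T/2. 0.5*a*(T/2)^2 = (pf-p0)/2 => a = 4*(pf-p0)/T^2
a = 4*(11.2-2.7)/5^2 = 1.36
t = 1 is in the acceleration phase (t <= T/2).
p = p0 + 0.5*a*t^2 = 2.7 + 0.5*1.36*1^2
= 3.38


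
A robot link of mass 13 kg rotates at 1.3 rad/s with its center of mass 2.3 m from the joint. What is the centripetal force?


F = m * omega^2 * r
= 13 * 1.3^2 * 2.3
= 13 * 1.69 * 2.3
= 50.531 N


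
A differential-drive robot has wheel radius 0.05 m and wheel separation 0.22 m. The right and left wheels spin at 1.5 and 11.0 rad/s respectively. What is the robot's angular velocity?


vR = r*wR = 0.05*1.5 = 0.075 m/s
vL = r*wL = 0.05*11.0 = 0.55 m/s
v = (vR+vL)/2 = 0.3125 m/s
omega = (vR-vL)/L = -2.1591 rad/s
angular velocity = -2.1591 rad/s


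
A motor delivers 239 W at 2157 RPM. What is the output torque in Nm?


omega = 2157 * 2*pi/60 = 225.8805 rad/s
tau = P / omega = 239 / 225.8805
= 1.0581 Nm


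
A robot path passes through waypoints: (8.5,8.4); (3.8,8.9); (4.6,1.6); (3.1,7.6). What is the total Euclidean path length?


Segment lengths:
  seg1 = sqrt((-4.7)^2 + (0.5)^2) = 4.7265
  seg2 = sqrt((0.8)^2 + (-7.3)^2) = 7.3437
  seg3 = sqrt((-1.5)^2 + (6.0)^2) = 6.1847
Total = 18.2549


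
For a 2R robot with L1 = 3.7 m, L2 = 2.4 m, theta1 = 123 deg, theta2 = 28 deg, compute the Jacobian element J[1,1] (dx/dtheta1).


J[1,1] = -L1*sin(t1) - L2*sin(t1+t2)
= -3.7*sin(123) - 2.4*sin(151)
= -4.2666


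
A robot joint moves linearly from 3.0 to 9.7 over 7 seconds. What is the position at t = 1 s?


s = t/T = 1/7 = 0.1429
p(t) = p0 + (pf-p0)*s
= 3.0 + (9.7 - 3.0) * 0.1429
= 3.9571


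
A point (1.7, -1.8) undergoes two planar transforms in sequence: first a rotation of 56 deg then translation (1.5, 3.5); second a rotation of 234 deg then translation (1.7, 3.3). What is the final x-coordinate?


After transform 1:
x1 = cos(56)*1.7 - sin(56)*-1.8 + 1.5 = 3.9429
y1 = sin(56)*1.7 + cos(56)*-1.8 + 3.5 = 3.9028
After transform 2:
x2 = cos(234)*3.9429 - sin(234)*3.9028 + 1.7
= 2.5399


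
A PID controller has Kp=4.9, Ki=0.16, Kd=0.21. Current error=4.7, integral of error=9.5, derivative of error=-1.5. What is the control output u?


u = Kp*e + Ki*int(e) + Kd*de/dt
= 4.9*4.7 + 0.16*9.5 + 0.21*(-1.5)
= 23.03 + 1.52 + -0.315
= 24.235


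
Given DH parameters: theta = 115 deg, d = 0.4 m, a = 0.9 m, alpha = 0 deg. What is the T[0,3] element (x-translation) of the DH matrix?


T[0,3] = a * cos(theta)
= 0.9 * cos(115 deg)
= 0.9 * -0.4226
= -0.3804


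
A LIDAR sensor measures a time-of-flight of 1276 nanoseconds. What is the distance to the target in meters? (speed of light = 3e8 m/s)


tof = 1276 ns = 1.276e-06 s
dist = c * tof / 2
= 3e8 * 1.276e-06 / 2
= 191.4 m


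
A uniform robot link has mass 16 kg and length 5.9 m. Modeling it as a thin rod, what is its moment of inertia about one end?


I = (1/3) * m * L^2
= (1/3) * 16 * 5.9^2
= 0.333333 * 16 * 34.81
= 185.6533 kg*m^2


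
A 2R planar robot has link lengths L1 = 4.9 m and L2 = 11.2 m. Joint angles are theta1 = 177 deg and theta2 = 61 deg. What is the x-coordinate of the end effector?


Convert angles to radians: theta1 = 3.0892, theta2 = 1.0647
x = L1*cos(theta1) + L2*cos(theta1+theta2)
x = -4.8933 + -5.9351
x = -10.8284


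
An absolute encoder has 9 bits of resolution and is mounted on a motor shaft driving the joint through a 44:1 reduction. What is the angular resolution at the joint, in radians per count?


counts = 2^9 = 512
effective counts at joint = 512 * 44 = 22528
resolution = 2*pi / 22528
= 2.7891e-04 rad/count


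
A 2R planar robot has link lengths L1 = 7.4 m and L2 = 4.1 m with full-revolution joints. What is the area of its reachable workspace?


r_max = L1 + L2 = 11.5 m
r_min = |L1 - L2| = 3.3 m
Area = pi*(r_max^2 - r_min^2)
= pi*(132.25 - 10.89)
= pi * 121.36
= 381.2637 m^2


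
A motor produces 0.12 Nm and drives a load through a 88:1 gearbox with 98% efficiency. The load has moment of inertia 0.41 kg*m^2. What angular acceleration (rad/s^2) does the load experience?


tau_out = tau_motor * N * eta
= 0.12 * 88 * 0.98 = 10.3488 Nm
alpha = tau_out / I = 10.3488 / 0.41
= 25.241 rad/s^2


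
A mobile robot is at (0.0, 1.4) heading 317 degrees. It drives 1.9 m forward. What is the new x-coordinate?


x_new = x0 + d*cos(theta)
= 0.0 + 1.9*cos(317)
= 0.0 + 1.3896
= 1.3896


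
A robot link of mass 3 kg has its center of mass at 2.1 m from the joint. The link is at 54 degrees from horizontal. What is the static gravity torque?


tau = m*g*L*cos(angle)
= 3 * 9.81 * 2.1 * cos(54 deg)
= 3 * 9.81 * 2.1 * 0.5878
= 36.3269 Nm


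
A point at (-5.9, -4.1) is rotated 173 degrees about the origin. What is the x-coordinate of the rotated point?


x' = x*cos(theta) - y*sin(theta)
cos(173 deg) = -0.9925, sin(173 deg) = 0.1219
x' = -5.9 * -0.9925 - -4.1 * 0.1219
= 5.856 - -0.4997
= 6.3557


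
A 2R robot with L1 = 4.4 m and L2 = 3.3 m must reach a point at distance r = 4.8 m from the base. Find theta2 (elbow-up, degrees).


cos(theta2) = (r^2 - L1^2 - L2^2) / (2*L1*L2)
cos(theta2) = (23.04 - 19.36 - 10.89) / 29.04
cos(theta2) = -0.248278
theta2 = 104.3757 degrees


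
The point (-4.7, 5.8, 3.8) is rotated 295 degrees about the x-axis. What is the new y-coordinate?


Rotation about x-axis: y' = y*cos(theta) - z*sin(theta)
= 5.8 * 0.4226 - 3.8 * -0.9063
= 5.8952


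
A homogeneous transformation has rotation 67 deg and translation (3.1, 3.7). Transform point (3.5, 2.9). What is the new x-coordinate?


x' = cos(theta)*px - sin(theta)*py + tx
= 0.3907*3.5 - 0.9205*2.9 + 3.1
= 1.7981


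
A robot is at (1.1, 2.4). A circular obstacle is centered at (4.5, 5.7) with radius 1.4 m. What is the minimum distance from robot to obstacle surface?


center_dist = sqrt((1.1-4.5)^2 + (2.4-5.7)^2)
= sqrt(11.56 + 10.89)
= 4.7381
min_dist = center_dist - radius = 4.7381 - 1.4 = 3.3381 m


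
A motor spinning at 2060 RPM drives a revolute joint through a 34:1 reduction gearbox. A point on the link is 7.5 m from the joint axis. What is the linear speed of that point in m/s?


omega_motor = 2060 * 2*pi/60 = 215.7227 rad/s
omega_joint = omega_motor / 34 = 6.3448 rad/s
v = omega_joint * r = 6.3448 * 7.5
= 47.5859 m/s


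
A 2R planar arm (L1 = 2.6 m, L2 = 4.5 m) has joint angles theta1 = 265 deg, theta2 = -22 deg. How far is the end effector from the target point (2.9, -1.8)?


End effector via forward kinematics:
x = L1*cos(t1) + L2*cos(t1+t2) = -2.2696
y = L1*sin(t1) + L2*sin(t1+t2) = -6.5996
Distance to target:
d = sqrt((2.9 - -2.2696)^2 + (-1.8 - -6.5996)^2)
= sqrt(26.7244 + 23.0365)
= 7.0541 m


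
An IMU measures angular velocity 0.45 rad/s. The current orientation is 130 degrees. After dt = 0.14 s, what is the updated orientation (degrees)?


delta_theta = w * dt = 0.45 * 0.14 = 0.063 rad
= 3.6096 deg
theta_new = 130 + 3.6096 = 133.6096 deg


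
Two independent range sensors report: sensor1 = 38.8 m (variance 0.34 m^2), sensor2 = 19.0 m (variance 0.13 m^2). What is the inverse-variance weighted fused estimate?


w1 = (1/var1) / (1/var1 + 1/var2)
   = 2.9412 / (2.9412 + 7.6923) = 0.2766
w2 = 1 - w1 = 0.7234
fused = w1*s1 + w2*s2 = 10.7319 + 13.7447
= 24.4766 m


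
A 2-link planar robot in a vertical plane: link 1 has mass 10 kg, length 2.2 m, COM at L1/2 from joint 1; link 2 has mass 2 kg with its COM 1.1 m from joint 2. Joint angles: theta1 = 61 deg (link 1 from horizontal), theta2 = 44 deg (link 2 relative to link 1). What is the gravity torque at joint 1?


Horizontal distance from joint 1 to link-1 COM:
  x_c1 = (L1/2)*cos(t1) = 1.1 * 0.4848 = 0.5333 m
Horizontal distance from joint 1 to link-2 COM:
  x_c2 = L1*cos(t1) + Lc2*cos(t1+t2)
       = 2.2*0.4848 + 1.1*-0.2588 = 0.7819 m
tau1 = m1*g*x_c1 + m2*g*x_c2
     = 10*9.81*0.5333 + 2*9.81*0.7819
     = 52.3158 + 15.3405
     = 67.6563 Nm


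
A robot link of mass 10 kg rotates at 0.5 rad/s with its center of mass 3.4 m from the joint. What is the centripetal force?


F = m * omega^2 * r
= 10 * 0.5^2 * 3.4
= 10 * 0.25 * 3.4
= 8.5 N


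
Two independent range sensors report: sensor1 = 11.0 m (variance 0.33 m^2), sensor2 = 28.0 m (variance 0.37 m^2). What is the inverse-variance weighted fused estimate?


w1 = (1/var1) / (1/var1 + 1/var2)
   = 3.0303 / (3.0303 + 2.7027) = 0.5286
w2 = 1 - w1 = 0.4714
fused = w1*s1 + w2*s2 = 5.8143 + 13.2
= 19.0143 m


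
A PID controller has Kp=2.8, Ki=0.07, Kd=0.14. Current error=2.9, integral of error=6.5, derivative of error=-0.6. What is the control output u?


u = Kp*e + Ki*int(e) + Kd*de/dt
= 2.8*2.9 + 0.07*6.5 + 0.14*(-0.6)
= 8.12 + 0.455 + -0.084
= 8.491
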